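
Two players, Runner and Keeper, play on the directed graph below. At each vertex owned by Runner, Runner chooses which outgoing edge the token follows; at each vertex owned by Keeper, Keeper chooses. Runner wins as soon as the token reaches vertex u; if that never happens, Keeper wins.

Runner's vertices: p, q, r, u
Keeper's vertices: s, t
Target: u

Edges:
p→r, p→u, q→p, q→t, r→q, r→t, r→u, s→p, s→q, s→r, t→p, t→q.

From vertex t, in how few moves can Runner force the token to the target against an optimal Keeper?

3

A0 = {u}
A1: add {p, r} — p (Runner) has p→u; r (Runner) has r→u.
A2: add {q} — q (Runner) has q→p.
A3: add {s, t} — s (Keeper): all of {p, q, r} already in; t (Keeper): all of {p, q} already in.
A3 = all vertices. Fixed point.
t enters the attractor at level 3, so Runner can force the target in 3 moves from there.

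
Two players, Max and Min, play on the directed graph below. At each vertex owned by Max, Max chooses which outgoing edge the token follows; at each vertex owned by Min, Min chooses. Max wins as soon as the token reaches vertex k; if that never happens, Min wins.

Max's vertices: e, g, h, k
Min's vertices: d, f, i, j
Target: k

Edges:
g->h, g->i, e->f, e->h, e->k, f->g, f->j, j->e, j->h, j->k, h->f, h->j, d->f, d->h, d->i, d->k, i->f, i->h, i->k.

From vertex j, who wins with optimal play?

A0 = {k}
A1: add {e} — e (Max) has e→k.
A2 = A1; e.g. d (Min) can still go to f. Fixed point.
j never enters the attractor, so Min can avoid the target forever.

Min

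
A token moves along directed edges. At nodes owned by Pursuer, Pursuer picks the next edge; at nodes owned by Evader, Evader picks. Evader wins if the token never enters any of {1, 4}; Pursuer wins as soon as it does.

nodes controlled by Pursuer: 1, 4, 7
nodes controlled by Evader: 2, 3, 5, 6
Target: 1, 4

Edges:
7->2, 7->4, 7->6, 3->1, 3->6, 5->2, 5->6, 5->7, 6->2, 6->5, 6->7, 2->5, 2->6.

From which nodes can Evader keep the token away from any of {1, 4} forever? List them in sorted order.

A0 = {1, 4}
A1: add {7} — 7 (Pursuer) has 7→4.
A2 = A1; e.g. 2 (Evader) can still go to 5. Fixed point.
Pursuer's attractor = {1, 4, 7}; Evader avoids the target exactly from the complement.

2, 3, 5, 6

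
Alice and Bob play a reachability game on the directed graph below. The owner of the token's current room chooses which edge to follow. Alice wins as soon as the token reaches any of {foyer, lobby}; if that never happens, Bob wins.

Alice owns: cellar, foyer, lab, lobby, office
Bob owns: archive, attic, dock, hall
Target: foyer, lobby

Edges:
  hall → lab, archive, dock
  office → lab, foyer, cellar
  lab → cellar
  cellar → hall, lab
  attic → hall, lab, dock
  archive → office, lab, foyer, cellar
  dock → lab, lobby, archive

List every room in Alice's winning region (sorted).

foyer, lobby, office

A0 = {foyer, lobby}
A1: add {office} — office (Alice) has office→foyer.
A2 = A1; e.g. hall (Bob) can still go to lab. Fixed point.
Alice's winning region = {foyer, lobby, office}.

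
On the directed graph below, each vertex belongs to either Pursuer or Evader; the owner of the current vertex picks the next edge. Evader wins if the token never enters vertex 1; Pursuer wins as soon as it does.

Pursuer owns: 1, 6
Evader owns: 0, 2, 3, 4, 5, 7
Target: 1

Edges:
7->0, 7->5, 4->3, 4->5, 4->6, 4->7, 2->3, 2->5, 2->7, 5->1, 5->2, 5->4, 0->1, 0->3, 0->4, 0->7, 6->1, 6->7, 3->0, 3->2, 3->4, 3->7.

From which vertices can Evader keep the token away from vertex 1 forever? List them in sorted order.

0, 2, 3, 4, 5, 7

A0 = {1}
A1: add {6} — 6 (Pursuer) has 6→1.
A2 = A1; e.g. 0 (Evader) can still go to 3. Fixed point.
Pursuer's attractor = {1, 6}; Evader avoids the target exactly from the complement.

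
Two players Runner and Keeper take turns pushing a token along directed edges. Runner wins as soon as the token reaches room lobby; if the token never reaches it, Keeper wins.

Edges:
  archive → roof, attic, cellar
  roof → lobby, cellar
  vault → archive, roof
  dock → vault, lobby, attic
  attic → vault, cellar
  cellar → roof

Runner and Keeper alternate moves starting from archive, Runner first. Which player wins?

Runner

Track states (vertex, player-to-move).
A0 = {(lobby,Runner), (lobby,Keeper)}
A1: add {(roof,Runner), (dock,Runner)}.
A2: add {(cellar,Keeper)}.
A3: add {(archive,Runner), (attic,Runner)}.
(archive,Runner) ∈ A3 ⇒ Runner forces the target.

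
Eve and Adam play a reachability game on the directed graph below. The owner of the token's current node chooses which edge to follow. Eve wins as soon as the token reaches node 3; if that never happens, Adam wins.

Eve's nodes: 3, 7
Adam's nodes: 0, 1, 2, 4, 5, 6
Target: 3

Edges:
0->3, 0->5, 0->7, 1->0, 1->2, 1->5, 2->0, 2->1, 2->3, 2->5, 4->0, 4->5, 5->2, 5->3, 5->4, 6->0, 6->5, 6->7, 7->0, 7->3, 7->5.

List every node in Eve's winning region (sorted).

A0 = {3}
A1: add {7} — 7 (Eve) has 7→3.
A2 = A1; e.g. 0 (Adam) can still go to 5. Fixed point.
Eve's winning region = {3, 7}.

3, 7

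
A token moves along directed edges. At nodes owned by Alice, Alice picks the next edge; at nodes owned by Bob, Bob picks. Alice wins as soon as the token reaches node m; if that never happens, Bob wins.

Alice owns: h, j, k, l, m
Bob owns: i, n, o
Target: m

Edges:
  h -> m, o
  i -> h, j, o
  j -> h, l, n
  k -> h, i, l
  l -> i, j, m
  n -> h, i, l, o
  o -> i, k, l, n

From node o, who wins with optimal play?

Bob

A0 = {m}
A1: add {h, l} — h (Alice) has h→m; l (Alice) has l→m.
A2: add {j, k} — j (Alice) has j→h; k (Alice) has k→h.
A3 = A2; e.g. i (Bob) can still go to o. Fixed point.
o never enters the attractor, so Bob can avoid the target forever.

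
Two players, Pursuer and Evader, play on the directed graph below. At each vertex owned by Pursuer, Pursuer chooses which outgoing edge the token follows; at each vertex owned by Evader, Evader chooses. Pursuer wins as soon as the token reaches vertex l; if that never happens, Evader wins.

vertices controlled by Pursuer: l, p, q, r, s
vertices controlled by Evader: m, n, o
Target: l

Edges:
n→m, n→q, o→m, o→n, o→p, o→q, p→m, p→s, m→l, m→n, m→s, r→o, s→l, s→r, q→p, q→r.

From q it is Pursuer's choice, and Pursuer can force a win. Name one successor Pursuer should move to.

A0 = {l}
A1: add {s} — s (Pursuer) has s→l.
A2: add {p} — p (Pursuer) has p→s.
A3: add {q} — q (Pursuer) has q→p.
A4 = A3; e.g. m (Evader) can still go to n. Fixed point.
From q, successor p is in the attractor (rank 2); the other successor r is not.

p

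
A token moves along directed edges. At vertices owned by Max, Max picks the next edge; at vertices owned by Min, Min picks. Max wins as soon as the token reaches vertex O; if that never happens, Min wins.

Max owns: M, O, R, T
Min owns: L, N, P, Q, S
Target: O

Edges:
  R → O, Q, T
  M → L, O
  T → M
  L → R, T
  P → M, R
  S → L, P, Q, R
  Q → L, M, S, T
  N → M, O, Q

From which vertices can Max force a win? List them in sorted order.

A0 = {O}
A1: add {M, R} — M (Max) has M→O; R (Max) has R→O.
A2: add {P, T} — P (Min): all of {M, R} already in; T (Max) has T→M.
A3: add {L} — L (Min): all of {R, T} already in.
A4 = A3; e.g. N (Min) can still go to Q. Fixed point.
Max's winning region = {L, M, O, P, R, T}.

L, M, O, P, R, T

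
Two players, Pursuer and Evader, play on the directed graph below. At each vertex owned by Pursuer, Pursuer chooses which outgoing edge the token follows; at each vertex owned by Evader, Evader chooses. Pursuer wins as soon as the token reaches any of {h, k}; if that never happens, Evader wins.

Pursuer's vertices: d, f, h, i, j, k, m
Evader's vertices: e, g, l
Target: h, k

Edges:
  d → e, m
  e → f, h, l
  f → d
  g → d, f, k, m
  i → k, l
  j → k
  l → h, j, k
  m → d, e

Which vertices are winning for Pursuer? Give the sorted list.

A0 = {h, k}
A1: add {i, j} — i (Pursuer) has i→k; j (Pursuer) has j→k.
A2: add {l} — l (Evader): all of {h, j, k} already in.
A3 = A2; e.g. d (Pursuer) has no edge into A2. Fixed point.
Pursuer's winning region = {h, i, j, k, l}.

h, i, j, k, l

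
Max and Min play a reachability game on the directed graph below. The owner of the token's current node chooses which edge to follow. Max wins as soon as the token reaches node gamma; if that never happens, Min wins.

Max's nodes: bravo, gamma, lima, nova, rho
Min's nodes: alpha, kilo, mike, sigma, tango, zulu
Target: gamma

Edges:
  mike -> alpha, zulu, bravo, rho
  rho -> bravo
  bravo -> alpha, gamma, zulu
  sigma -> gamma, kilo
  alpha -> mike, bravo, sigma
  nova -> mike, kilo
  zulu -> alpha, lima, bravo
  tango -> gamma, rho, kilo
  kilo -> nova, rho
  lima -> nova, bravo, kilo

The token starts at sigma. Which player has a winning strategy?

Min

A0 = {gamma}
A1: add {bravo} — bravo (Max) has bravo→gamma.
A2: add {lima, rho} — lima (Max) has lima→bravo; rho (Max) has rho→bravo.
A3 = A2; e.g. alpha (Min) can still go to mike. Fixed point.
sigma never enters the attractor, so Min can avoid the target forever.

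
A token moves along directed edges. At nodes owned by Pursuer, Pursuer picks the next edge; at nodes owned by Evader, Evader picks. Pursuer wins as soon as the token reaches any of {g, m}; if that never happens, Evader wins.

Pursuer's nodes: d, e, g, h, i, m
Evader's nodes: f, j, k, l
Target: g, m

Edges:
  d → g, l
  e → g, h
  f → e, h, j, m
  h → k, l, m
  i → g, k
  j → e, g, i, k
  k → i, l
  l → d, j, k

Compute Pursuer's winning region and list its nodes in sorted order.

d, e, g, h, i, m

A0 = {g, m}
A1: add {d, e, h, i} — d (Pursuer) has d→g; e (Pursuer) has e→g; h (Pursuer) has h→m; i (Pursuer) has i→g.
A2 = A1; e.g. f (Evader) can still go to j. Fixed point.
Pursuer's winning region = {d, e, g, h, i, m}.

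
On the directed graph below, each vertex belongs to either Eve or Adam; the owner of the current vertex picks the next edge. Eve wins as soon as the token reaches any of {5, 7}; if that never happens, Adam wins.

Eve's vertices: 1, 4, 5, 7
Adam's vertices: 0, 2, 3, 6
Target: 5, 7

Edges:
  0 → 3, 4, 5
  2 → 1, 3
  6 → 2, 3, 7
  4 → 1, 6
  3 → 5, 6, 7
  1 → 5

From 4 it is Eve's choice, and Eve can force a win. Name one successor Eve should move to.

1

A0 = {5, 7}
A1: add {1} — 1 (Eve) has 1→5.
A2: add {4} — 4 (Eve) has 4→1.
A3 = A2; e.g. 0 (Adam) can still go to 3. Fixed point.
From 4, successor 1 is in the attractor (rank 1); the other successor 6 is not.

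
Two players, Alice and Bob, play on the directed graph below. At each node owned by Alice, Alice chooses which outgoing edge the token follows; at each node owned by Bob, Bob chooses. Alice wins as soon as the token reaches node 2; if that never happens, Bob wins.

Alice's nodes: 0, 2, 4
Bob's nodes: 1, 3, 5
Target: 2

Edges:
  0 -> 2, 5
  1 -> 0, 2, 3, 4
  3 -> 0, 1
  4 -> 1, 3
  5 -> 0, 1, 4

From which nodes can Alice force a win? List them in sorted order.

0, 2

A0 = {2}
A1: add {0} — 0 (Alice) has 0→2.
A2 = A1; e.g. 1 (Bob) can still go to 3. Fixed point.
Alice's winning region = {0, 2}.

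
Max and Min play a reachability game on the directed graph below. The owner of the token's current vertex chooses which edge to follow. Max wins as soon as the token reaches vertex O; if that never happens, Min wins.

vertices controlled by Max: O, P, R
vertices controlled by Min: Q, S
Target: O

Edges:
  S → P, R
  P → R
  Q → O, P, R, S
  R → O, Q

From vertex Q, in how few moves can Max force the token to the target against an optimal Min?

A0 = {O}
A1: add {R} — R (Max) has R→O.
A2: add {P} — P (Max) has P→R.
A3: add {S} — S (Min): all of {P, R} already in.
A4: add {Q} — Q (Min): all of {O, P, R, S} already in.
A4 = all vertices. Fixed point.
Q enters the attractor at level 4, so Max can force the target in 4 moves from there.

4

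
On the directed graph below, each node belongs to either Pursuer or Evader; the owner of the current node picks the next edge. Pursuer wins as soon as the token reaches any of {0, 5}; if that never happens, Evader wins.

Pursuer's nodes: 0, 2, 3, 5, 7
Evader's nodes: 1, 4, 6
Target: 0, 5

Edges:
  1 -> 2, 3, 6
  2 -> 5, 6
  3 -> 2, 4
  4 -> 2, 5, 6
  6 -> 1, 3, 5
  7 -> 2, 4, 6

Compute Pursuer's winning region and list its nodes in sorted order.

0, 2, 3, 5, 7

A0 = {0, 5}
A1: add {2} — 2 (Pursuer) has 2→5.
A2: add {3, 7} — 3 (Pursuer) has 3→2; 7 (Pursuer) has 7→2.
A3 = A2; e.g. 1 (Evader) can still go to 6. Fixed point.
Pursuer's winning region = {0, 2, 3, 5, 7}.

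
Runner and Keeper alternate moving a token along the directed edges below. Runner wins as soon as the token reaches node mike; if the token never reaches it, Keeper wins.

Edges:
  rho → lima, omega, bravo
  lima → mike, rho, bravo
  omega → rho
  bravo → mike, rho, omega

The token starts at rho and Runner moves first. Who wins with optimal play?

Track states (vertex, player-to-move).
A0 = {(mike,Runner), (mike,Keeper)}
A1: add {(lima,Runner), (bravo,Runner)}.
A2 = A1; e.g. (rho,Runner) stays out. (rho,Runner) never enters ⇒ Keeper avoids the target.

Keeper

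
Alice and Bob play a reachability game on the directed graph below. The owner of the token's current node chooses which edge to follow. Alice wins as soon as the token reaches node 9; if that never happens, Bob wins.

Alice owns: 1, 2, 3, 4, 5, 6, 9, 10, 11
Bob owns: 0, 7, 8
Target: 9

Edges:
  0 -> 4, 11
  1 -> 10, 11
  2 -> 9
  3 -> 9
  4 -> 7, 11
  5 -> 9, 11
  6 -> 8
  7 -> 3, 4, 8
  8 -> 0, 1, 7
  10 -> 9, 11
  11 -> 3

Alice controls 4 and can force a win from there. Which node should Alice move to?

11

A0 = {9}
A1: add {2, 3, 5, 10} — 2 (Alice) has 2→9; 3 (Alice) has 3→9; 5 (Alice) has 5→9; 10 (Alice) has 10→9.
A2: add {1, 11} — 1 (Alice) has 1→10; 11 (Alice) has 11→3.
A3: add {4} — 4 (Alice) has 4→11.
A4: add {0} — 0 (Bob): all of {4, 11} already in.
A5 = A4; e.g. 6 (Alice) has no edge into A4. Fixed point.
From 4, successor 11 is in the attractor (rank 2); the other successor 7 is not.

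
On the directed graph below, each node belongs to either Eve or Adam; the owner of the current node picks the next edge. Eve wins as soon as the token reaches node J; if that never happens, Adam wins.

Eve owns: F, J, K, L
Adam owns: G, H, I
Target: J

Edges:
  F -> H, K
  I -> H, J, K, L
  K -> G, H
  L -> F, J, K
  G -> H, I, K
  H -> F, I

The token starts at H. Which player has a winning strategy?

A0 = {J}
A1: add {L} — L (Eve) has L→J.
A2 = A1; e.g. F (Eve) has no edge into A1. Fixed point.
H never enters the attractor, so Adam can avoid the target forever.

Adam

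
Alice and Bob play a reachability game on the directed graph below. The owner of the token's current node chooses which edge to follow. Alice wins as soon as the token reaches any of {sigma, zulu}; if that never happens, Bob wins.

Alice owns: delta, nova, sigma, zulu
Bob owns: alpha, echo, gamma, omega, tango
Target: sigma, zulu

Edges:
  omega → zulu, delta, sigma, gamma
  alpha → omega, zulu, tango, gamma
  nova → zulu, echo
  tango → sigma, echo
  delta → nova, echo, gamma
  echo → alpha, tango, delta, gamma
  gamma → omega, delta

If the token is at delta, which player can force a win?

Alice

A0 = {sigma, zulu}
A1: add {nova} — nova (Alice) has nova→zulu.
A2: add {delta} — delta (Alice) has delta→nova.
A3 = A2; e.g. omega (Bob) can still go to gamma. Fixed point.
delta ∈ A2, so Alice can force the target.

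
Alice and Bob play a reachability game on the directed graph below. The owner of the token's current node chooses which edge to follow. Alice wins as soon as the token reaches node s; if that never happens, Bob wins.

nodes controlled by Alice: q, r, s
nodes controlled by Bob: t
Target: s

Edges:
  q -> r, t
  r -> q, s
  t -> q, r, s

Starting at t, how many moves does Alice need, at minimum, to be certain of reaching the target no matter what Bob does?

3

A0 = {s}
A1: add {r} — r (Alice) has r→s.
A2: add {q} — q (Alice) has q→r.
A3: add {t} — t (Bob): all of {q, r, s} already in.
A3 = all vertices. Fixed point.
t enters the attractor at level 3, so Alice can force the target in 3 moves from there.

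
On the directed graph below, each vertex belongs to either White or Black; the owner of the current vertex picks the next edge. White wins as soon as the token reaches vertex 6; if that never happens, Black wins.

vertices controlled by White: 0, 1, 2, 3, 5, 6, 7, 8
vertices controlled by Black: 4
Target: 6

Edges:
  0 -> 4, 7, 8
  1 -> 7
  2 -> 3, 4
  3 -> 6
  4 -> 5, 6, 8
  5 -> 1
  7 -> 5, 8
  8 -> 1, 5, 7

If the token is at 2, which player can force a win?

White

A0 = {6}
A1: add {3} — 3 (White) has 3→6.
A2: add {2} — 2 (White) has 2→3.
A3 = A2; e.g. 0 (White) has no edge into A2. Fixed point.
2 ∈ A2, so White can force the target.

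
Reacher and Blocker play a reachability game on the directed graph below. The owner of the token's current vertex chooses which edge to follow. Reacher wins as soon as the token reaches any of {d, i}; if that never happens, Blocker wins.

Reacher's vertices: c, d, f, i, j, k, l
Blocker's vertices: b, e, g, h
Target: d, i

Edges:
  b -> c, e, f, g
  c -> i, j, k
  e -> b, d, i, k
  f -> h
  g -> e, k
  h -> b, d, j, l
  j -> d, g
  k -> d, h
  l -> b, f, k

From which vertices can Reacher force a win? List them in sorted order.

A0 = {d, i}
A1: add {c, j, k} — c (Reacher) has c→i; j (Reacher) has j→d; k (Reacher) has k→d.
A2: add {l} — l (Reacher) has l→k.
A3 = A2; e.g. b (Blocker) can still go to e. Fixed point.
Reacher's winning region = {c, d, i, j, k, l}.

c, d, i, j, k, l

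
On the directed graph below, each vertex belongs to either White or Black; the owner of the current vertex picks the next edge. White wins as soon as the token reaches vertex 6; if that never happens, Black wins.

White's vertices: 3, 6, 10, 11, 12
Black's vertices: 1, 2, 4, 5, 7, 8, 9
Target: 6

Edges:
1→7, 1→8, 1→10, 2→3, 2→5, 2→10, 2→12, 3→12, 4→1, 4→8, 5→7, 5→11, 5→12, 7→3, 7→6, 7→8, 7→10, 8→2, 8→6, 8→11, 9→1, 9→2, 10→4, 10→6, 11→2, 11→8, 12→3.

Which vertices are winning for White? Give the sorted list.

6, 10

A0 = {6}
A1: add {10} — 10 (White) has 10→6.
A2 = A1; e.g. 1 (Black) can still go to 7. Fixed point.
White's winning region = {6, 10}.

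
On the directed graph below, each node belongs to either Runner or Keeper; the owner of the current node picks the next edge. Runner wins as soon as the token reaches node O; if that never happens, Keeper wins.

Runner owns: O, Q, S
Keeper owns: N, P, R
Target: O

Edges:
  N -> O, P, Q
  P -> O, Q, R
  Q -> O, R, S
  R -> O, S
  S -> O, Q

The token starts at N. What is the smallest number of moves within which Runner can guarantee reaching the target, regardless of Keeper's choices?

A0 = {O}
A1: add {Q, S} — Q (Runner) has Q→O; S (Runner) has S→O.
A2: add {R} — R (Keeper): all of {O, S} already in.
A3: add {P} — P (Keeper): all of {O, Q, R} already in.
A4: add {N} — N (Keeper): all of {O, P, Q} already in.
A4 = all vertices. Fixed point.
N enters the attractor at level 4, so Runner can force the target in 4 moves from there.

4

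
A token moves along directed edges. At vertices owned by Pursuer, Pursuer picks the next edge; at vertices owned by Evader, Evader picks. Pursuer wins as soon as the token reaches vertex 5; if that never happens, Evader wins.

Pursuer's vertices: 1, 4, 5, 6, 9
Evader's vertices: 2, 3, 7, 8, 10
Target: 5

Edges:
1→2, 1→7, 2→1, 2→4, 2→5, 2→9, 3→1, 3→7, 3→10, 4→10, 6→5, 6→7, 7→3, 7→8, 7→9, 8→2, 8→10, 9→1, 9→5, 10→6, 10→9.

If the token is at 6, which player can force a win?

A0 = {5}
A1: add {6, 9} — 6 (Pursuer) has 6→5; 9 (Pursuer) has 9→5.
6 ∈ A1, so Pursuer can force the target.

Pursuer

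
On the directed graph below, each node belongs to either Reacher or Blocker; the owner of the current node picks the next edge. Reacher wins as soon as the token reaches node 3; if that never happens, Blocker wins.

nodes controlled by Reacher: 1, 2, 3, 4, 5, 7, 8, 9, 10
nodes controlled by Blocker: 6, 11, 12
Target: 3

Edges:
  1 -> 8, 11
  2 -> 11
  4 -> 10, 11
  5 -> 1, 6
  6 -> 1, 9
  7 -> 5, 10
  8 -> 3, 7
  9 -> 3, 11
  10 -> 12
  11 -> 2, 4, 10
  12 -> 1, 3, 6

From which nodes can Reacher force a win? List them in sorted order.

1, 3, 4, 5, 6, 7, 8, 9, 10, 12

A0 = {3}
A1: add {8, 9} — 8 (Reacher) has 8→3; 9 (Reacher) has 9→3.
A2: add {1} — 1 (Reacher) has 1→8.
A3: add {5, 6} — 5 (Reacher) has 5→1; 6 (Blocker): all of {1, 9} already in.
A4: add {7, 12} — 7 (Reacher) has 7→5; 12 (Blocker): all of {1, 3, 6} already in.
A5: add {10} — 10 (Reacher) has 10→12.
A6: add {4} — 4 (Reacher) has 4→10.
A7 = A6; e.g. 2 (Reacher) has no edge into A6. Fixed point.
Reacher's winning region = {1, 3, 4, 5, 6, 7, 8, 9, 10, 12}.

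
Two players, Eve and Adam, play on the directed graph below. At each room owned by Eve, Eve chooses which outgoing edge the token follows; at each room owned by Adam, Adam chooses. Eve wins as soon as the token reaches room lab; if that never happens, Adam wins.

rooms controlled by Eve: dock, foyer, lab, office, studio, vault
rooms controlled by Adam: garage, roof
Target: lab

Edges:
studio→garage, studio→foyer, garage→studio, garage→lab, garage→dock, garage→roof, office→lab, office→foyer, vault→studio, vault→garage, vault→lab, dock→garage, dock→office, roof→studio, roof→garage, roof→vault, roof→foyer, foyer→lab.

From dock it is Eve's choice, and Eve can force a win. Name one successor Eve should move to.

A0 = {lab}
A1: add {foyer, office, vault} — office (Eve) has office→lab; vault (Eve) has vault→lab; foyer (Eve) has foyer→lab.
A2: add {dock, studio} — studio (Eve) has studio→foyer; dock (Eve) has dock→office.
A3 = A2; e.g. garage (Adam) can still go to roof. Fixed point.
From dock, successor office is in the attractor (rank 1); the other successor garage is not.

office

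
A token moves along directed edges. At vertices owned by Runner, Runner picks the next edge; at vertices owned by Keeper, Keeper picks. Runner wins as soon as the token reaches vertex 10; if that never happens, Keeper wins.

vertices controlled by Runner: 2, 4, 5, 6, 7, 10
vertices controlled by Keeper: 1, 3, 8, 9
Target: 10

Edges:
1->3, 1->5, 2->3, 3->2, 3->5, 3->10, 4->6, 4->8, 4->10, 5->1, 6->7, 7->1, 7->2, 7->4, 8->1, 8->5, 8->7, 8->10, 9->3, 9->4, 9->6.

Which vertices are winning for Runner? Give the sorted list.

A0 = {10}
A1: add {4} — 4 (Runner) has 4→10.
A2: add {7} — 7 (Runner) has 7→4.
A3: add {6} — 6 (Runner) has 6→7.
A4 = A3; e.g. 1 (Keeper) can still go to 3. Fixed point.
Runner's winning region = {4, 6, 7, 10}.

4, 6, 7, 10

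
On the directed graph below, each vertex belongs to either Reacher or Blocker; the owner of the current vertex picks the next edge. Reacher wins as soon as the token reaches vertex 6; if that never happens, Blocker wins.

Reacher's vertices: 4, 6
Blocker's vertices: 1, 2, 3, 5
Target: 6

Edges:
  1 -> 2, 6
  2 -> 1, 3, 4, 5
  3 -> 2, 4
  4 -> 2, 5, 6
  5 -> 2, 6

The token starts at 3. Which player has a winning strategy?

Blocker

A0 = {6}
A1: add {4} — 4 (Reacher) has 4→6.
A2 = A1; e.g. 1 (Blocker) can still go to 2. Fixed point.
3 never enters the attractor, so Blocker can avoid the target forever.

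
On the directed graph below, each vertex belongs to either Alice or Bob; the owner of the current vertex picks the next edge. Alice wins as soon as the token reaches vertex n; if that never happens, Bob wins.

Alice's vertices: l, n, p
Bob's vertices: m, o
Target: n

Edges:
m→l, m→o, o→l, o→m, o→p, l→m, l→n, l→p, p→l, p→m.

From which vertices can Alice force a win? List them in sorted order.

l, n, p

A0 = {n}
A1: add {l} — l (Alice) has l→n.
A2: add {p} — p (Alice) has p→l.
A3 = A2; e.g. m (Bob) can still go to o. Fixed point.
Alice's winning region = {l, n, p}.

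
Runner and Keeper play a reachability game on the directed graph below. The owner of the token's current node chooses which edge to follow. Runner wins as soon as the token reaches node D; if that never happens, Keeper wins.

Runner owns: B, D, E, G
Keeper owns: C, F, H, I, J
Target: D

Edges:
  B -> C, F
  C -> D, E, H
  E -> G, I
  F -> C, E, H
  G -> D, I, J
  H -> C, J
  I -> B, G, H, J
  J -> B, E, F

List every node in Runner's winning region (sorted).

A0 = {D}
A1: add {G} — G (Runner) has G→D.
A2: add {E} — E (Runner) has E→G.
A3 = A2; e.g. B (Runner) has no edge into A2. Fixed point.
Runner's winning region = {D, E, G}.

D, E, G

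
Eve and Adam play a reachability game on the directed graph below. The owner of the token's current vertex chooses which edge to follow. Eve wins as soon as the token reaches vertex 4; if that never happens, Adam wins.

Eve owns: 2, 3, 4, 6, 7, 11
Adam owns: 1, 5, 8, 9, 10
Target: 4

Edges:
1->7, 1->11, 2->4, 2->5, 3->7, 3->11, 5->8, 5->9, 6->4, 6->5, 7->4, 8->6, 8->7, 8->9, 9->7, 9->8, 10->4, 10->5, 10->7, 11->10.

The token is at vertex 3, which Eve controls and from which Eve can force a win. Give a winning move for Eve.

A0 = {4}
A1: add {2, 6, 7} — 2 (Eve) has 2→4; 6 (Eve) has 6→4; 7 (Eve) has 7→4.
A2: add {3} — 3 (Eve) has 3→7.
A3 = A2; e.g. 1 (Adam) can still go to 11. Fixed point.
From 3, successor 7 is in the attractor (rank 1); the other successor 11 is not.

7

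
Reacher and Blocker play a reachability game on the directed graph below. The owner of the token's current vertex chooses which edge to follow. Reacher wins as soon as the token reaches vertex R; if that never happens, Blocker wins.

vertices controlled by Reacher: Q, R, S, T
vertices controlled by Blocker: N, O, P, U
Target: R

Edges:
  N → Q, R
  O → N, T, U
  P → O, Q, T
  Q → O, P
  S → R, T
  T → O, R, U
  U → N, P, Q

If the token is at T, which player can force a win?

A0 = {R}
A1: add {S, T} — S (Reacher) has S→R; T (Reacher) has T→R.
A2 = A1; e.g. N (Blocker) can still go to Q. Fixed point.
T ∈ A1, so Reacher can force the target.

Reacher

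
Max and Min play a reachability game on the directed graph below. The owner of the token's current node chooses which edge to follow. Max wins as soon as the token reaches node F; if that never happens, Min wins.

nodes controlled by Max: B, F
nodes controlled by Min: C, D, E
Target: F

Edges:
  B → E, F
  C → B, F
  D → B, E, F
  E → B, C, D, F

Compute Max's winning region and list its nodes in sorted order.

B, C, F

A0 = {F}
A1: add {B} — B (Max) has B→F.
A2: add {C} — C (Min): all of {B, F} already in.
A3 = A2; e.g. D (Min) can still go to E. Fixed point.
Max's winning region = {B, C, F}.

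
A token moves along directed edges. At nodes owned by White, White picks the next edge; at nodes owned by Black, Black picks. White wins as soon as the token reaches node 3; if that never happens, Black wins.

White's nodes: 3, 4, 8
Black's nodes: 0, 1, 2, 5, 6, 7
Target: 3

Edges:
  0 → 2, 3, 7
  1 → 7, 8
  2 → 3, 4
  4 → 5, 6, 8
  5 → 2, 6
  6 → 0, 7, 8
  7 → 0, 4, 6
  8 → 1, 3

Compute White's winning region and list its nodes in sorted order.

A0 = {3}
A1: add {8} — 8 (White) has 8→3.
A2: add {4} — 4 (White) has 4→8.
A3: add {2} — 2 (Black): all of {3, 4} already in.
A4 = A3; e.g. 0 (Black) can still go to 7. Fixed point.
White's winning region = {2, 3, 4, 8}.

2, 3, 4, 8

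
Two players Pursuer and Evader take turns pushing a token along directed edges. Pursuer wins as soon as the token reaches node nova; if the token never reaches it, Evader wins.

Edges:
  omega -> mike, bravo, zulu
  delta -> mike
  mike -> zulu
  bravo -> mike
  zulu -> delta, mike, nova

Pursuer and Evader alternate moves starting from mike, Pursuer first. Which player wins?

Track states (vertex, player-to-move).
A0 = {(nova,Pursuer), (nova,Evader)}
A1: add {(zulu,Pursuer)}.
A2: add {(mike,Evader)}.
A3: add {(omega,Pursuer), (delta,Pursuer), (bravo,Pursuer)}.
A4 = A3; e.g. (omega,Evader) stays out. (mike,Pursuer) never enters ⇒ Evader avoids the target.

Evader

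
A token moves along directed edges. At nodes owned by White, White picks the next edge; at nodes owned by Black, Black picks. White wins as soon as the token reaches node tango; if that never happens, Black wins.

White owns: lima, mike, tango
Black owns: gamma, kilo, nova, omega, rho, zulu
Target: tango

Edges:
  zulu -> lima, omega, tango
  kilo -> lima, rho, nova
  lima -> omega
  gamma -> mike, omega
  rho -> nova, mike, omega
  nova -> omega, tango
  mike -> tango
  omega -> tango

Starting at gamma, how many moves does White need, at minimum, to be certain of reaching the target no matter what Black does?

A0 = {tango}
A1: add {mike, omega} — mike (White) has mike→tango; omega (Black): all of {tango} already in.
A2: add {gamma, lima, nova} — lima (White) has lima→omega; gamma (Black): all of {mike, omega} already in; nova (Black): all of {omega, tango} already in.
gamma enters the attractor at level 2, so White can force the target in 2 moves from there.

2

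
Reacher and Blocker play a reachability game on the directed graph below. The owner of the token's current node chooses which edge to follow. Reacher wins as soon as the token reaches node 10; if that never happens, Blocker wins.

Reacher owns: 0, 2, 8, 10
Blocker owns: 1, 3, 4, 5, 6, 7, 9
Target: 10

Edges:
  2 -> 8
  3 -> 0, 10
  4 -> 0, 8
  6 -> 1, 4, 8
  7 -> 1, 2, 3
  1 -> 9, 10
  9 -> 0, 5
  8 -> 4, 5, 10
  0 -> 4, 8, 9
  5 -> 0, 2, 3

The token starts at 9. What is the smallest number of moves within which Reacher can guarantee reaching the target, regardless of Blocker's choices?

A0 = {10}
A1: add {8} — 8 (Reacher) has 8→10.
A2: add {0, 2} — 0 (Reacher) has 0→8; 2 (Reacher) has 2→8.
A3: add {3, 4} — 3 (Blocker): all of {0, 10} already in; 4 (Blocker): all of {0, 8} already in.
A4: add {5} — 5 (Blocker): all of {0, 2, 3} already in.
A5: add {9} — 9 (Blocker): all of {0, 5} already in.
9 enters the attractor at level 5, so Reacher can force the target in 5 moves from there.

5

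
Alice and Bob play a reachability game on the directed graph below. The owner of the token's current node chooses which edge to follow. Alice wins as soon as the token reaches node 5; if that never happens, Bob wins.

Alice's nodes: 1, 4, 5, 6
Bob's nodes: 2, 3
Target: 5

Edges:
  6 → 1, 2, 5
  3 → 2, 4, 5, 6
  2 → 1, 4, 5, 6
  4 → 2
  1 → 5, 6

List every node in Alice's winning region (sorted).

A0 = {5}
A1: add {1, 6} — 1 (Alice) has 1→5; 6 (Alice) has 6→5.
A2 = A1; e.g. 2 (Bob) can still go to 4. Fixed point.
Alice's winning region = {1, 5, 6}.

1, 5, 6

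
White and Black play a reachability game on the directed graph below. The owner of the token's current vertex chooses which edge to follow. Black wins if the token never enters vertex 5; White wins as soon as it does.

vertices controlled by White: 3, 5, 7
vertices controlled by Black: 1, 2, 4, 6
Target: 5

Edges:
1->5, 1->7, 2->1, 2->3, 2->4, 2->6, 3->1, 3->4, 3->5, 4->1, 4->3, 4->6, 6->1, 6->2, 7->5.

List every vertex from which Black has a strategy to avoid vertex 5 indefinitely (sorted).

2, 4, 6

A0 = {5}
A1: add {3, 7} — 3 (White) has 3→5; 7 (White) has 7→5.
A2: add {1} — 1 (Black): all of {5, 7} already in.
A3 = A2; e.g. 2 (Black) can still go to 4. Fixed point.
White's attractor = {1, 3, 5, 7}; Black avoids the target exactly from the complement.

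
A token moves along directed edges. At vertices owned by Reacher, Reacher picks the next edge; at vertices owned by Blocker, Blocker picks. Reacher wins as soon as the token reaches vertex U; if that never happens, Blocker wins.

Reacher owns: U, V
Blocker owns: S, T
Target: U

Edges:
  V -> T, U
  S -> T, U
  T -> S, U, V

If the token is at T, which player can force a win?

A0 = {U}
A1: add {V} — V (Reacher) has V→U.
A2 = A1; e.g. S (Blocker) can still go to T. Fixed point.
T never enters the attractor, so Blocker can avoid the target forever.

Blocker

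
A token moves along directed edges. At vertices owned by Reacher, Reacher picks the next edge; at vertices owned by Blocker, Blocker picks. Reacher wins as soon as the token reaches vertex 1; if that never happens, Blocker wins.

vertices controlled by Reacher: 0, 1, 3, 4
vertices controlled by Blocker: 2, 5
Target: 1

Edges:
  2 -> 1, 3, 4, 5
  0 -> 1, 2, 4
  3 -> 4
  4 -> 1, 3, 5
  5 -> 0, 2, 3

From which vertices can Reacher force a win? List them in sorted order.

A0 = {1}
A1: add {0, 4} — 0 (Reacher) has 0→1; 4 (Reacher) has 4→1.
A2: add {3} — 3 (Reacher) has 3→4.
A3 = A2; e.g. 2 (Blocker) can still go to 5. Fixed point.
Reacher's winning region = {0, 1, 3, 4}.

0, 1, 3, 4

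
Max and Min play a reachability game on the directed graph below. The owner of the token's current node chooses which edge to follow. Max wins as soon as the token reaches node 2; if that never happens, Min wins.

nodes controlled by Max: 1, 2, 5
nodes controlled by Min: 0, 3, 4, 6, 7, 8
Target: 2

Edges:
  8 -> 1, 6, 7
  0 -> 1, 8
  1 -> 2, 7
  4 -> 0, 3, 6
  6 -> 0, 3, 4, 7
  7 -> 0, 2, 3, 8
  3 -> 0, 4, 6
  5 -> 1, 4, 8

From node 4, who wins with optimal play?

Min

A0 = {2}
A1: add {1} — 1 (Max) has 1→2.
A2: add {5} — 5 (Max) has 5→1.
A3 = A2; e.g. 0 (Min) can still go to 8. Fixed point.
4 never enters the attractor, so Min can avoid the target forever.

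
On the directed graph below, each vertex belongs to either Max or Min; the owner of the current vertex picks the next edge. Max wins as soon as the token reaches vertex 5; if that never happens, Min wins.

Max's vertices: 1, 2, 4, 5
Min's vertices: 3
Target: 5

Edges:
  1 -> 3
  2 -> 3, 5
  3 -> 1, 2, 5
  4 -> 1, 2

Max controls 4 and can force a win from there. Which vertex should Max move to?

2

A0 = {5}
A1: add {2} — 2 (Max) has 2→5.
A2: add {4} — 4 (Max) has 4→2.
A3 = A2; e.g. 1 (Max) has no edge into A2. Fixed point.
From 4, successor 2 is in the attractor (rank 1); the other successor 1 is not.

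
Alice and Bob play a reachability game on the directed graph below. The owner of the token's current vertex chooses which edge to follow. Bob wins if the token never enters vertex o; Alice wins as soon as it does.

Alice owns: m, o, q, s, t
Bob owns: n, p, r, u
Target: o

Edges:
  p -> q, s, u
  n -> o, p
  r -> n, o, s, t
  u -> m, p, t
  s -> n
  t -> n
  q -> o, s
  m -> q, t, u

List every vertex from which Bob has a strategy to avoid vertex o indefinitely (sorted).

A0 = {o}
A1: add {q} — q (Alice) has q→o.
A2: add {m} — m (Alice) has m→q.
A3 = A2; e.g. n (Bob) can still go to p. Fixed point.
Alice's attractor = {m, o, q}; Bob avoids the target exactly from the complement.

n, p, r, s, t, u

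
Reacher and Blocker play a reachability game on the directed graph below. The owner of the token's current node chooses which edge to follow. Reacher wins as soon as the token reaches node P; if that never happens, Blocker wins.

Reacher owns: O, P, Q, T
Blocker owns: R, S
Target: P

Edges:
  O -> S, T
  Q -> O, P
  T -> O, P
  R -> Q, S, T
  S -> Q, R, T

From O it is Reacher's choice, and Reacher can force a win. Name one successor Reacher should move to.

A0 = {P}
A1: add {Q, T} — Q (Reacher) has Q→P; T (Reacher) has T→P.
A2: add {O} — O (Reacher) has O→T.
A3 = A2; e.g. R (Blocker) can still go to S. Fixed point.
From O, successor T is in the attractor (rank 1); the other successor S is not.

T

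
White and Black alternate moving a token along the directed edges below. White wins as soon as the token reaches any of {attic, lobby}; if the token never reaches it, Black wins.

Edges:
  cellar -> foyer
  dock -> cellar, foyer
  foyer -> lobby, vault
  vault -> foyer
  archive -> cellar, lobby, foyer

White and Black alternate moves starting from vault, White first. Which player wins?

Track states (vertex, player-to-move).
A0 = {(lobby,White), (lobby,Black), (attic,White), (attic,Black)}
A1: add {(foyer,White), (archive,White)}.
A2: add {(cellar,Black), (vault,Black)}.
A3: add {(dock,White)}.
A4 = A3; e.g. (cellar,White) stays out. (vault,White) never enters ⇒ Black avoids the target.

Black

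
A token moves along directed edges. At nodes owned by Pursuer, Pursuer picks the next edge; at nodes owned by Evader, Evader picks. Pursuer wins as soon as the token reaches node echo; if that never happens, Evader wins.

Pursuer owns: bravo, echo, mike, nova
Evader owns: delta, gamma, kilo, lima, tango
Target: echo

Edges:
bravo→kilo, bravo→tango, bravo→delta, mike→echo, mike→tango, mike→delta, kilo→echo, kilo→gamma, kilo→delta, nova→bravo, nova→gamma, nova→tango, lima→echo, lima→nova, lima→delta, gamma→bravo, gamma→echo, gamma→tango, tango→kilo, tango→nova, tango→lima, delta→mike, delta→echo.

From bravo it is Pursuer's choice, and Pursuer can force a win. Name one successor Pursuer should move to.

A0 = {echo}
A1: add {mike} — mike (Pursuer) has mike→echo.
A2: add {delta} — delta (Evader): all of {mike, echo} already in.
A3: add {bravo} — bravo (Pursuer) has bravo→delta.
A4: add {nova} — nova (Pursuer) has nova→bravo.
A5: add {lima} — lima (Evader): all of {echo, nova, delta} already in.
A6 = A5; e.g. kilo (Evader) can still go to gamma. Fixed point.
From bravo, successor delta is in the attractor (rank 2); the other successors kilo, tango are not.

delta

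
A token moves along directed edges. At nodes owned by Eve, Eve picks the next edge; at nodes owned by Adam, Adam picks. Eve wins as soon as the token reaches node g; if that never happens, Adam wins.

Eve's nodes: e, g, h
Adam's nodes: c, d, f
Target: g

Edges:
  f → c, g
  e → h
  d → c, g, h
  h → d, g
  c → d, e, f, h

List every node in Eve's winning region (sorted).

e, g, h

A0 = {g}
A1: add {h} — h (Eve) has h→g.
A2: add {e} — e (Eve) has e→h.
A3 = A2; e.g. c (Adam) can still go to d. Fixed point.
Eve's winning region = {e, g, h}.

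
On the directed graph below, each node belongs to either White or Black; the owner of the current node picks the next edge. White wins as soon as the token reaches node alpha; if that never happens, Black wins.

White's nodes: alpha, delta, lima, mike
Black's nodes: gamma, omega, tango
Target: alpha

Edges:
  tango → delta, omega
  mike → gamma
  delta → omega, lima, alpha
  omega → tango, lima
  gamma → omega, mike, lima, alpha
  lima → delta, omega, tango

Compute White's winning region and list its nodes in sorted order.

alpha, delta, lima

A0 = {alpha}
A1: add {delta} — delta (White) has delta→alpha.
A2: add {lima} — lima (White) has lima→delta.
A3 = A2; e.g. omega (Black) can still go to tango. Fixed point.
White's winning region = {alpha, delta, lima}.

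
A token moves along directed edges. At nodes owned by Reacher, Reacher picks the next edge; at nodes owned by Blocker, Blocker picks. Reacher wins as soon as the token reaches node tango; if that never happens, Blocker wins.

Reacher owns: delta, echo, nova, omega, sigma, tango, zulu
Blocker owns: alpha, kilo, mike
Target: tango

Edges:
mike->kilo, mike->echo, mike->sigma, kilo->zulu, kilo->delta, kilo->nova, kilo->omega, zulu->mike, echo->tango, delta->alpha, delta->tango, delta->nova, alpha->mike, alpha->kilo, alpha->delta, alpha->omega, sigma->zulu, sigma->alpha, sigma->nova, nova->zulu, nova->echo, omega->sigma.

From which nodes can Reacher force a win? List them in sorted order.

delta, echo, nova, omega, sigma, tango

A0 = {tango}
A1: add {delta, echo} — echo (Reacher) has echo→tango; delta (Reacher) has delta→tango.
A2: add {nova} — nova (Reacher) has nova→echo.
A3: add {sigma} — sigma (Reacher) has sigma→nova.
A4: add {omega} — omega (Reacher) has omega→sigma.
A5 = A4; e.g. mike (Blocker) can still go to kilo. Fixed point.
Reacher's winning region = {delta, echo, nova, omega, sigma, tango}.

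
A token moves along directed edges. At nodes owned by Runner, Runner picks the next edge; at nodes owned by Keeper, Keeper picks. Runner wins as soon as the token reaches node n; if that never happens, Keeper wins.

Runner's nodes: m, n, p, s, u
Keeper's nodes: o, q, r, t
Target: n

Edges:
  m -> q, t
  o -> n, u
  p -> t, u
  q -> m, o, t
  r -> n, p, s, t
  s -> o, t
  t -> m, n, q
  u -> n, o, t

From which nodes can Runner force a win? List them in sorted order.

A0 = {n}
A1: add {u} — u (Runner) has u→n.
A2: add {o, p} — o (Keeper): all of {n, u} already in; p (Runner) has p→u.
A3: add {s} — s (Runner) has s→o.
A4 = A3; e.g. m (Runner) has no edge into A3. Fixed point.
Runner's winning region = {n, o, p, s, u}.

n, o, p, s, u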